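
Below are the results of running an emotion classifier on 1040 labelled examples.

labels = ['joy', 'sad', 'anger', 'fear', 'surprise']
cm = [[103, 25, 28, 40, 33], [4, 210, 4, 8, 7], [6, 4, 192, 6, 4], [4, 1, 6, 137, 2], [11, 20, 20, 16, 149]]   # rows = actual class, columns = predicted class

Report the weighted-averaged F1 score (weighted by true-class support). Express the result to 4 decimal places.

Per-class F1 score (2·TP/(2·TP+FP+FN)):
  joy: TP=103, FP=4+6+4+11=25, FN=25+28+40+33=126 → 206/357 = 0.57703
  sad: TP=210, FP=25+4+1+20=50, FN=4+4+8+7=23 → 420/493 = 0.85193
  anger: TP=192, FP=28+4+6+20=58, FN=6+4+6+4=20 → 384/462 = 0.83117
  fear: TP=137, FP=40+8+6+16=70, FN=4+1+6+2=13 → 274/357 = 0.76751
  surprise: TP=149, FP=33+7+4+2=46, FN=11+20+20+16=67 → 298/411 = 0.72506
Weighted-F1 score = Σ (supportᵢ/N)·F1 scoreᵢ with N=1040: (229/1040)·0.57703 + (233/1040)·0.85193 + (212/1040)·0.83117 + (150/1040)·0.76751 + (216/1040)·0.72506 = 0.7486

0.7486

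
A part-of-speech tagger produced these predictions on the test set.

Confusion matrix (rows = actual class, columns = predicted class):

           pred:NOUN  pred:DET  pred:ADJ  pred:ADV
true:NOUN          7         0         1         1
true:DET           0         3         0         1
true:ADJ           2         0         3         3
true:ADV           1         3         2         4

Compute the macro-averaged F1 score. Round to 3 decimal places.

0.547

Per-class F1 score (2·TP/(2·TP+FP+FN)):
  NOUN: TP=7, FP=0+2+1=3, FN=0+1+1=2 → 14/19 = 0.7368
  DET: TP=3, FP=0+0+3=3, FN=0+0+1=1 → 6/10 = 0.6000
  ADJ: TP=3, FP=1+0+2=3, FN=2+0+3=5 → 6/14 = 0.4286
  ADV: TP=4, FP=1+1+3=5, FN=1+3+2=6 → 8/19 = 0.4211
Macro-F1 score = mean = (0.7368 + 0.6000 + 0.4286 + 0.4211) / 4 = 0.547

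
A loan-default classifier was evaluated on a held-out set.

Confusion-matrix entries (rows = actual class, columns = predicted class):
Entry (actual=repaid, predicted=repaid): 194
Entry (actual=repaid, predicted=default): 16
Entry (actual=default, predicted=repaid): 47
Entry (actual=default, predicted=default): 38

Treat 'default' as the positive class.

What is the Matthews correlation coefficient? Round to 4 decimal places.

0.4343

MCC = (TP·TN − FP·FN) / √((TP+FP)(TP+FN)(TN+FP)(TN+FN))
Numerator = 38·194 − 16·47 = 6620
Denominator = √(54·85·210·241) = √232299900 = 15241.3877
MCC = 6620 / 15241.3877 = 0.4343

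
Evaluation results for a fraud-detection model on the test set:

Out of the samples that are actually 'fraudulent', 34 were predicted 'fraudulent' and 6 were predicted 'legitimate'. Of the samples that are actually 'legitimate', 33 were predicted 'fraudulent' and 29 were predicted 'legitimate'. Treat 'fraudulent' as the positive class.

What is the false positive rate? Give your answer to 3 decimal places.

0.532

FPR = FP/(FP+TN) = 33/(33+29) = 0.532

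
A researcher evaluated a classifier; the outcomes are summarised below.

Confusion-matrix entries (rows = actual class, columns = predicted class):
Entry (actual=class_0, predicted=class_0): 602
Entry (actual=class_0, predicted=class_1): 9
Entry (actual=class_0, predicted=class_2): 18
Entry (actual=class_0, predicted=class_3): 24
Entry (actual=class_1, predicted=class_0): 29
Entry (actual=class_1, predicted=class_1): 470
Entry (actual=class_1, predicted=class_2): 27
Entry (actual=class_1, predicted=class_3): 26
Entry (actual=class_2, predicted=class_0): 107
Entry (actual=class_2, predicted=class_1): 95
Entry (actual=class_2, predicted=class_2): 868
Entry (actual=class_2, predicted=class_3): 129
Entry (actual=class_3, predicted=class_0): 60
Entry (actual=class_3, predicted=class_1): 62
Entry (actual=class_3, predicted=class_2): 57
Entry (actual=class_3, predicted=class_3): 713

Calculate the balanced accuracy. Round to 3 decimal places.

0.824

Balanced accuracy = mean of per-class recall.
  class_0: recall = 602/653 = 0.9219
  class_1: recall = 470/552 = 0.8514
  class_2: recall = 868/1199 = 0.7239
  class_3: recall = 713/892 = 0.7993
Mean = (0.9219 + 0.8514 + 0.7239 + 0.7993) / 4 = 0.824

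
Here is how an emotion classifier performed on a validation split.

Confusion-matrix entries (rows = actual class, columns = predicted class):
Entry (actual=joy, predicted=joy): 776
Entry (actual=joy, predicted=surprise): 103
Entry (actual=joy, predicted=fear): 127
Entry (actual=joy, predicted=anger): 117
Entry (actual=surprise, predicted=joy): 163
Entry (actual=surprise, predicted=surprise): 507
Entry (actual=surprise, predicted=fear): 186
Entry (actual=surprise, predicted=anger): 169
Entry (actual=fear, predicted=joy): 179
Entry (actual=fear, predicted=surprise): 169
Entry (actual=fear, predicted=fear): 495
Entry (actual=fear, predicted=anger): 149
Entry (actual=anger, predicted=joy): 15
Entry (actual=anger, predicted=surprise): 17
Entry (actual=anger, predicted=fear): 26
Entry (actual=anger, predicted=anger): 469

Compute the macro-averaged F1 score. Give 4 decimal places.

0.6106

Per-class F1 score (2·TP/(2·TP+FP+FN)):
  joy: TP=776, FP=163+179+15=357, FN=103+127+117=347 → 1552/2256 = 0.68794
  surprise: TP=507, FP=103+169+17=289, FN=163+186+169=518 → 1014/1821 = 0.55684
  fear: TP=495, FP=127+186+26=339, FN=179+169+149=497 → 990/1826 = 0.54217
  anger: TP=469, FP=117+169+149=435, FN=15+17+26=58 → 938/1431 = 0.65549
Macro-F1 score = mean = (0.68794 + 0.55684 + 0.54217 + 0.65549) / 4 = 0.6106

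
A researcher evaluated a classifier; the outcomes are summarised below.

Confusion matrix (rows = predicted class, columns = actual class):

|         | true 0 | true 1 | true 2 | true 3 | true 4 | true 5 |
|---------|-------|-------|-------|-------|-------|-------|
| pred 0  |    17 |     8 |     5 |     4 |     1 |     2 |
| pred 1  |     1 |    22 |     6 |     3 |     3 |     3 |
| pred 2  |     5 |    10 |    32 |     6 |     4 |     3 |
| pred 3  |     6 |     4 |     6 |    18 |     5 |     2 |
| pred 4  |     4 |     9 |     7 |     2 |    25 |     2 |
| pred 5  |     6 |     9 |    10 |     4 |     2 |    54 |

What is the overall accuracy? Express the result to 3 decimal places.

Accuracy = trace / total = (17+22+32+18+25+54=168) / 310 = 168/310 = 0.542

0.542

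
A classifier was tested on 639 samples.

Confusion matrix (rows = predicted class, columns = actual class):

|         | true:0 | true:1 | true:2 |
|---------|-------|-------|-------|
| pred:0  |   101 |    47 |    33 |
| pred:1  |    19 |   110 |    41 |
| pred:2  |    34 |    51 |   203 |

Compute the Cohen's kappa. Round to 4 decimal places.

0.4581

Observed agreement pₒ = trace/N = 414/639 = 0.64789
Expected agreement pₑ = Σ (rowᵢ·colᵢ)/N² = (154·181 + 208·170 + 277·288)/639² = 0.35024
κ = (pₒ − pₑ)/(1 − pₑ) = (0.64789 − 0.35024)/(1 − 0.35024) = 0.4581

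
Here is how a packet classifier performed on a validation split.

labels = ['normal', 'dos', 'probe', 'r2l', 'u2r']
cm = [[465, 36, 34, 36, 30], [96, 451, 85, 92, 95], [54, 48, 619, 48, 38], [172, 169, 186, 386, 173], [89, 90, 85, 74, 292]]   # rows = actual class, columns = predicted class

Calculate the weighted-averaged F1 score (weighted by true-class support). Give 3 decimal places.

0.549

Per-class F1 score (2·TP/(2·TP+FP+FN)):
  normal: TP=465, FP=96+54+172+89=411, FN=36+34+36+30=136 → 930/1477 = 0.6297
  dos: TP=451, FP=36+48+169+90=343, FN=96+85+92+95=368 → 902/1613 = 0.5592
  probe: TP=619, FP=34+85+186+85=390, FN=54+48+48+38=188 → 1238/1816 = 0.6817
  r2l: TP=386, FP=36+92+48+74=250, FN=172+169+186+173=700 → 772/1722 = 0.4483
  u2r: TP=292, FP=30+95+38+173=336, FN=89+90+85+74=338 → 584/1258 = 0.4642
Weighted-F1 score = Σ (supportᵢ/N)·F1 scoreᵢ with N=3943: (601/3943)·0.6297 + (819/3943)·0.5592 + (807/3943)·0.6817 + (1086/3943)·0.4483 + (630/3943)·0.4642 = 0.549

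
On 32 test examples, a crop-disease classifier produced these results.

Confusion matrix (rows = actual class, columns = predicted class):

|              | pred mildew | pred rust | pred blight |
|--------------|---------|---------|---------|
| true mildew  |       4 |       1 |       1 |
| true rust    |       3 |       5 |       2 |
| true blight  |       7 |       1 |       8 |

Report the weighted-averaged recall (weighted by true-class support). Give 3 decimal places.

0.531

Per-class recall (TP/(TP+FN)):
  mildew: TP=4, FN=1+1=2 → 4/6 = 0.6667
  rust: TP=5, FN=3+2=5 → 5/10 = 0.5000
  blight: TP=8, FN=7+1=8 → 8/16 = 0.5000
Weighted-recall = Σ (supportᵢ/N)·recallᵢ with N=32: (6/32)·0.6667 + (10/32)·0.5000 + (16/32)·0.5000 = 0.531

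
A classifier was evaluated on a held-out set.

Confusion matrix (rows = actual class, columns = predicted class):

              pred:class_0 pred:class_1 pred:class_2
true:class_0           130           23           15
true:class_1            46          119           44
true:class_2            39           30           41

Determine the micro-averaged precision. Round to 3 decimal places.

0.595

Micro-averaging pools counts across classes: ΣTP=290, ΣFP=197, ΣFN=197.
Micro-precision = TP/(TP+FP) on pooled counts = 0.595 (equals overall accuracy in single-label multiclass).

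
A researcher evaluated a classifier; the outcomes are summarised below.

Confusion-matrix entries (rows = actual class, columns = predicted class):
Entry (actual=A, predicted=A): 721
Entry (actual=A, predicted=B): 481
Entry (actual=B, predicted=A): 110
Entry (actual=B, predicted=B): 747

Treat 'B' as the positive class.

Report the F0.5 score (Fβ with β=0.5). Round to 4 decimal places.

Fβ = (1+β²)·TP / ((1+β²)·TP + β²·FN + FP), with β²=1/4
= 1.25·747 / (1.25·747 + 0.25·110 + 481) = 0.6474

0.6474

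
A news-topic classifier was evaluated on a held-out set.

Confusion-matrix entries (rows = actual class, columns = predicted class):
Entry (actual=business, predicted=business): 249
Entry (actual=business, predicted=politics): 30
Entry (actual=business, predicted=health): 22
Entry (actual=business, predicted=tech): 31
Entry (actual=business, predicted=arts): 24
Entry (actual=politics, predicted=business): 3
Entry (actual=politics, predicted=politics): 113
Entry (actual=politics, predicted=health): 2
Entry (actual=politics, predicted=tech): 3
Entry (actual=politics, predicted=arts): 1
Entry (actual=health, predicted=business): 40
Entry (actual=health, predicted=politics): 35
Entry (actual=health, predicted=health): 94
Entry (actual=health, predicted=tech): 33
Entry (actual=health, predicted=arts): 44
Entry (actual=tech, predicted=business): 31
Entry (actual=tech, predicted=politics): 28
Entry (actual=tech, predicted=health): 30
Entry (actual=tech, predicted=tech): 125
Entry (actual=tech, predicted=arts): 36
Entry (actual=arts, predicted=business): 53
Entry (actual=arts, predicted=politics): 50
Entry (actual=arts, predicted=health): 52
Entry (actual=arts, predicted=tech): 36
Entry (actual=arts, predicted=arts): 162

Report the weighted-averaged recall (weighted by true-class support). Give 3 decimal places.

0.560

Per-class recall (TP/(TP+FN)):
  business: TP=249, FN=30+22+31+24=107 → 249/356 = 0.6994
  politics: TP=113, FN=3+2+3+1=9 → 113/122 = 0.9262
  health: TP=94, FN=40+35+33+44=152 → 94/246 = 0.3821
  tech: TP=125, FN=31+28+30+36=125 → 125/250 = 0.5000
  arts: TP=162, FN=53+50+52+36=191 → 162/353 = 0.4589
Weighted-recall = Σ (supportᵢ/N)·recallᵢ with N=1327: (356/1327)·0.6994 + (122/1327)·0.9262 + (246/1327)·0.3821 + (250/1327)·0.5000 + (353/1327)·0.4589 = 0.560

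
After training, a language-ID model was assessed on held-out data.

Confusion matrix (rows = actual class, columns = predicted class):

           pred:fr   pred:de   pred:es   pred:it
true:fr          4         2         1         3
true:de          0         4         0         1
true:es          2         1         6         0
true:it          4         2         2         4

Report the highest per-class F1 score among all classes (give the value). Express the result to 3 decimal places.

0.667

Per-class F1 score (2·TP/(2·TP+FP+FN)):
  fr: TP=4, FP=0+2+4=6, FN=2+1+3=6 → 8/20 = 0.4000
  de: TP=4, FP=2+1+2=5, FN=0+0+1=1 → 8/14 = 0.5714
  es: TP=6, FP=1+0+2=3, FN=2+1+0=3 → 12/18 = 0.6667
  it: TP=4, FP=3+1+0=4, FN=4+2+2=8 → 8/20 = 0.4000
Highest is class 'es' with F1 score = 0.667.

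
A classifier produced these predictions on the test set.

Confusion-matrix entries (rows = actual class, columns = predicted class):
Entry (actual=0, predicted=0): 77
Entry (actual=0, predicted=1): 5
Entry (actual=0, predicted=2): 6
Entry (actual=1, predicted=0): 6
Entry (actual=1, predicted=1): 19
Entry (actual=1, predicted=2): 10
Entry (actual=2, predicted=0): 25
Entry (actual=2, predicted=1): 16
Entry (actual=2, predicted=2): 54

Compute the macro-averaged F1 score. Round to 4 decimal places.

Per-class F1 score (2·TP/(2·TP+FP+FN)):
  0: TP=77, FP=6+25=31, FN=5+6=11 → 154/196 = 0.78571
  1: TP=19, FP=5+16=21, FN=6+10=16 → 38/75 = 0.50667
  2: TP=54, FP=6+10=16, FN=25+16=41 → 108/165 = 0.65455
Macro-F1 score = mean = (0.78571 + 0.50667 + 0.65455) / 3 = 0.6490

0.6490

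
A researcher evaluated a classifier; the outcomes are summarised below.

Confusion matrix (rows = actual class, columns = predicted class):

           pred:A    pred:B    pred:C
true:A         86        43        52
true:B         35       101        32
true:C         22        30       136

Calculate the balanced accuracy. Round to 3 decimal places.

0.600

Balanced accuracy = mean of per-class recall.
  A: recall = 86/181 = 0.4751
  B: recall = 101/168 = 0.6012
  C: recall = 136/188 = 0.7234
Mean = (0.4751 + 0.6012 + 0.7234) / 3 = 0.600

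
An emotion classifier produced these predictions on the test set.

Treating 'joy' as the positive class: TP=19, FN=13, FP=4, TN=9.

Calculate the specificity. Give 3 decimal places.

Specificity = TN/(TN+FP) = 9/(9+4) = 0.692

0.692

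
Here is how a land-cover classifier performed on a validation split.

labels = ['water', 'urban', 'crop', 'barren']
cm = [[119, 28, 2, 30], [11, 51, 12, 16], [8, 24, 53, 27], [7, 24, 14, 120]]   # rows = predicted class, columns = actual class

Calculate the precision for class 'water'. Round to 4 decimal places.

One-vs-rest for 'water': TP = diagonal; FP = other classes predicted 'water'; FN = 'water' predicted as other.
precision = TP/(TP+FP).
water: TP=119, FP=28+2+30=60 → 119/179 = 0.66480

0.6648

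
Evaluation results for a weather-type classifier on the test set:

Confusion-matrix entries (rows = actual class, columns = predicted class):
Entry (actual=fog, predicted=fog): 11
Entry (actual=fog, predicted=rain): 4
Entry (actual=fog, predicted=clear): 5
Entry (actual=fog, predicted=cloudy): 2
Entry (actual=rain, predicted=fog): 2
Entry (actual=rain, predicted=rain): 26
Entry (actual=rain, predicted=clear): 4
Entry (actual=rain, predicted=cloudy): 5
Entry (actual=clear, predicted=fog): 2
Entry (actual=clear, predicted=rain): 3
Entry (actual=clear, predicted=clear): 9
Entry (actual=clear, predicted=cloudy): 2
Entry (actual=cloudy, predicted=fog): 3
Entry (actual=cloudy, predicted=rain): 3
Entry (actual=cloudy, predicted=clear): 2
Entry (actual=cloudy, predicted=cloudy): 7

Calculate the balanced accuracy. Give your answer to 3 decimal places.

Balanced accuracy = mean of per-class recall.
  fog: recall = 11/22 = 0.5000
  rain: recall = 26/37 = 0.7027
  clear: recall = 9/16 = 0.5625
  cloudy: recall = 7/15 = 0.4667
Mean = (0.5000 + 0.7027 + 0.5625 + 0.4667) / 4 = 0.558

0.558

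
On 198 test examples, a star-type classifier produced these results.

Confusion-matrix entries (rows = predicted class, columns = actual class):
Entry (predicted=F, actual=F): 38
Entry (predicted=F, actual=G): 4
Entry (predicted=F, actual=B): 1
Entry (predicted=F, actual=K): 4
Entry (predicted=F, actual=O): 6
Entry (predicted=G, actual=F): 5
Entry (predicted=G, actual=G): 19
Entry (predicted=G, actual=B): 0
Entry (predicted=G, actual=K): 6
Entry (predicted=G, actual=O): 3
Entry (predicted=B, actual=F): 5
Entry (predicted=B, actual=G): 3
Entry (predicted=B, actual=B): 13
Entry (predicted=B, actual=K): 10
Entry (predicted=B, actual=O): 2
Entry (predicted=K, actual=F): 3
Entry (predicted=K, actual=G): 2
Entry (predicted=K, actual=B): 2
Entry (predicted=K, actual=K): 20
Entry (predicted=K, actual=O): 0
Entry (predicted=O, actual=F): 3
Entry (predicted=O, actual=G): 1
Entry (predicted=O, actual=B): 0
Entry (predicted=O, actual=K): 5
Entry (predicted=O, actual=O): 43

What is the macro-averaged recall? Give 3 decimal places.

0.682

Per-class recall (TP/(TP+FN)):
  F: TP=38, FN=5+5+3+3=16 → 38/54 = 0.7037
  G: TP=19, FN=4+3+2+1=10 → 19/29 = 0.6552
  B: TP=13, FN=1+0+2+0=3 → 13/16 = 0.8125
  K: TP=20, FN=4+6+10+5=25 → 20/45 = 0.4444
  O: TP=43, FN=6+3+2+0=11 → 43/54 = 0.7963
Macro-recall = mean = (0.7037 + 0.6552 + 0.8125 + 0.4444 + 0.7963) / 5 = 0.682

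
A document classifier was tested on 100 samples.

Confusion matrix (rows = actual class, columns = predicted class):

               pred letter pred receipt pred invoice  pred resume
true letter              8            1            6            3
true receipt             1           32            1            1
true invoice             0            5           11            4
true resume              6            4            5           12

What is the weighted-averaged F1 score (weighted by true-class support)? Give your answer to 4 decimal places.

0.6184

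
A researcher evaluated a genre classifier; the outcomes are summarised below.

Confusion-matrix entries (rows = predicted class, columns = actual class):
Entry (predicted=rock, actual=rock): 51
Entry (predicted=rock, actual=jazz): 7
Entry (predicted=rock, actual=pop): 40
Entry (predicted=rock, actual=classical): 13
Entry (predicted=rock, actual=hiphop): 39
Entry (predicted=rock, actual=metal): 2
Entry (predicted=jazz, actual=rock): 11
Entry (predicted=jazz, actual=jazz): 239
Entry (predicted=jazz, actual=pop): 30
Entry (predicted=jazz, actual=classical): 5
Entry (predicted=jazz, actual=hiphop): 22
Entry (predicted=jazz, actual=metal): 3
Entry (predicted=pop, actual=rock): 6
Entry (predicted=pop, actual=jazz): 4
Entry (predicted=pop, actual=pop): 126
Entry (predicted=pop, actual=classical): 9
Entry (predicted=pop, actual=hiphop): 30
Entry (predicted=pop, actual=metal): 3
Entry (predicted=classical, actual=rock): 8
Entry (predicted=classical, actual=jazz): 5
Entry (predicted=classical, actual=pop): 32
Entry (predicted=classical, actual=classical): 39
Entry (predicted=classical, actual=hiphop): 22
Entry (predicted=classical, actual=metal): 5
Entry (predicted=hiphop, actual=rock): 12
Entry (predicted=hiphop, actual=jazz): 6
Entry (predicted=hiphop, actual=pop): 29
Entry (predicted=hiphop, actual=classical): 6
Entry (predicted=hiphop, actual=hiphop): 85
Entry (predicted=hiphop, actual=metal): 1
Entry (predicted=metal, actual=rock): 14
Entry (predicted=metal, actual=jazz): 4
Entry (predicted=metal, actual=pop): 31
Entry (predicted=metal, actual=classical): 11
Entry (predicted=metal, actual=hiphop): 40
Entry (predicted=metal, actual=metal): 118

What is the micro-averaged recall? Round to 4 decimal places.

0.5939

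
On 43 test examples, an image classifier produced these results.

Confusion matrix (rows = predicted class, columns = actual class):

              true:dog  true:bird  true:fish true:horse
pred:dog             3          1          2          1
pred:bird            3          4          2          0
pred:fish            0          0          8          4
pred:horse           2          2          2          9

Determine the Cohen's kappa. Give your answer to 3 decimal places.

0.396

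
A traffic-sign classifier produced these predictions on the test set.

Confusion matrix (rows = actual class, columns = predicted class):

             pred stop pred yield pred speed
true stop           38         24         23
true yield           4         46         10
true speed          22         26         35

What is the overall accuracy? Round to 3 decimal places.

0.522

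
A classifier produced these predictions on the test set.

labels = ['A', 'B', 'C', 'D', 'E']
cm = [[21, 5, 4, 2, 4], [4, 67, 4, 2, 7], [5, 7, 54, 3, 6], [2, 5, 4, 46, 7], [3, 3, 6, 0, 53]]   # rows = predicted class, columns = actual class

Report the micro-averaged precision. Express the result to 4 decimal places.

Micro-averaging pools counts across classes: ΣTP=241, ΣFP=83, ΣFN=83.
Micro-precision = TP/(TP+FP) on pooled counts = 0.7438 (equals overall accuracy in single-label multiclass).

0.7438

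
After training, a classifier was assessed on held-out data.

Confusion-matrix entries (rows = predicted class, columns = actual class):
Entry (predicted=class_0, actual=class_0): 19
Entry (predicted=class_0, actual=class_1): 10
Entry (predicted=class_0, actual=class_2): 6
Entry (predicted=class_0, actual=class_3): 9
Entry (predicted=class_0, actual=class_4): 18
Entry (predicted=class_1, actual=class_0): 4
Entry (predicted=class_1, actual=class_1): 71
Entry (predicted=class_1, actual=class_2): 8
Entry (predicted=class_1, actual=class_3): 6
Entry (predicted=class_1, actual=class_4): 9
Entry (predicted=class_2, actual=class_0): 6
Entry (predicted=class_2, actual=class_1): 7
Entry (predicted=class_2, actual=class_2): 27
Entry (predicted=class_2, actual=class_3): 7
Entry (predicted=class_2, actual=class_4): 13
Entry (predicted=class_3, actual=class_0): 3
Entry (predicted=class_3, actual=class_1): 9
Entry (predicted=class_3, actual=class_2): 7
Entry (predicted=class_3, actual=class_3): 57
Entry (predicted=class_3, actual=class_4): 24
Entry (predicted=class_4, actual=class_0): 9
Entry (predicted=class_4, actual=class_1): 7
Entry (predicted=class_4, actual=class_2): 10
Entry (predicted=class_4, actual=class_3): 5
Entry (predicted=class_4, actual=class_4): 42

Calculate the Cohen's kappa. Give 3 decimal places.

Observed agreement pₒ = trace/N = 216/393 = 0.5496
Expected agreement pₑ = Σ (rowᵢ·colᵢ)/N² = (41·62 + 104·98 + 58·60 + 84·100 + 106·73)/393² = 0.2095
κ = (pₒ − pₑ)/(1 − pₑ) = (0.5496 − 0.2095)/(1 − 0.2095) = 0.430

0.430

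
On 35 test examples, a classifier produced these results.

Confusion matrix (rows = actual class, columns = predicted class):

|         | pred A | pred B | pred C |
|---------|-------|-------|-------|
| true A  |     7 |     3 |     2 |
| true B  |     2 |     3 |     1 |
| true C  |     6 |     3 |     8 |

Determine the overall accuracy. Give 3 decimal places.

Accuracy = trace / total = (7+3+8=18) / 35 = 18/35 = 0.514

0.514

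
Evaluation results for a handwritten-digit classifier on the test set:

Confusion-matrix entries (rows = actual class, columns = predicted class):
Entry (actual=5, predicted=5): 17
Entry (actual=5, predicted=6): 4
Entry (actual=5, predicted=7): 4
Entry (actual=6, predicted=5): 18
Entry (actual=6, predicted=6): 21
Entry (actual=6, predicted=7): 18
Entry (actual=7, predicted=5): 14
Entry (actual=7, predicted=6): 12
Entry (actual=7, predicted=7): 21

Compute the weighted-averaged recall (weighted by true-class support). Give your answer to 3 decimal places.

0.457

Per-class recall (TP/(TP+FN)):
  5: TP=17, FN=4+4=8 → 17/25 = 0.6800
  6: TP=21, FN=18+18=36 → 21/57 = 0.3684
  7: TP=21, FN=14+12=26 → 21/47 = 0.4468
Weighted-recall = Σ (supportᵢ/N)·recallᵢ with N=129: (25/129)·0.6800 + (57/129)·0.3684 + (47/129)·0.4468 = 0.457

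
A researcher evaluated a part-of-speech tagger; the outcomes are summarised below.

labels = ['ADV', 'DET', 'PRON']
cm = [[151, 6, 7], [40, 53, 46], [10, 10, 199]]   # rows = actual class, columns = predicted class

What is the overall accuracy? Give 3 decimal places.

Accuracy = trace / total = (151+53+199=403) / 522 = 403/522 = 0.772

0.772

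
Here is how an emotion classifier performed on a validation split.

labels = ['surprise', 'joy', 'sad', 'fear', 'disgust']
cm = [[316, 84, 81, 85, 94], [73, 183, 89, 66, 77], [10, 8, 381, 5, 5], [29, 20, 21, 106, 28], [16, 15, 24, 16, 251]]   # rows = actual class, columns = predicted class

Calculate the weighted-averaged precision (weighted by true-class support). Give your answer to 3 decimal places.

Per-class precision (TP/(TP+FP)):
  surprise: TP=316, FP=73+10+29+16=128 → 316/444 = 0.7117
  joy: TP=183, FP=84+8+20+15=127 → 183/310 = 0.5903
  sad: TP=381, FP=81+89+21+24=215 → 381/596 = 0.6393
  fear: TP=106, FP=85+66+5+16=172 → 106/278 = 0.3813
  disgust: TP=251, FP=94+77+5+28=204 → 251/455 = 0.5516
Weighted-precision = Σ (supportᵢ/N)·precisionᵢ with N=2083: (660/2083)·0.7117 + (488/2083)·0.5903 + (409/2083)·0.6393 + (204/2083)·0.3813 + (322/2083)·0.5516 = 0.612

0.612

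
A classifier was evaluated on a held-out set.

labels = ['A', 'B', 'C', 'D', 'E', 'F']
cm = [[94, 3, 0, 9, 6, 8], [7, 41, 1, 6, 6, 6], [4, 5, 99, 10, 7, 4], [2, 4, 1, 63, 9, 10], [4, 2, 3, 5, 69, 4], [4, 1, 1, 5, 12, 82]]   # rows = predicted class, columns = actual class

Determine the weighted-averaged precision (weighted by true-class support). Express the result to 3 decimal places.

Per-class precision (TP/(TP+FP)):
  A: TP=94, FP=3+0+9+6+8=26 → 94/120 = 0.7833
  B: TP=41, FP=7+1+6+6+6=26 → 41/67 = 0.6119
  C: TP=99, FP=4+5+10+7+4=30 → 99/129 = 0.7674
  D: TP=63, FP=2+4+1+9+10=26 → 63/89 = 0.7079
  E: TP=69, FP=4+2+3+5+4=18 → 69/87 = 0.7931
  F: TP=82, FP=4+1+1+5+12=23 → 82/105 = 0.7810
Weighted-precision = Σ (supportᵢ/N)·precisionᵢ with N=597: (115/597)·0.7833 + (56/597)·0.6119 + (105/597)·0.7674 + (98/597)·0.7079 + (109/597)·0.7931 + (114/597)·0.7810 = 0.753

0.753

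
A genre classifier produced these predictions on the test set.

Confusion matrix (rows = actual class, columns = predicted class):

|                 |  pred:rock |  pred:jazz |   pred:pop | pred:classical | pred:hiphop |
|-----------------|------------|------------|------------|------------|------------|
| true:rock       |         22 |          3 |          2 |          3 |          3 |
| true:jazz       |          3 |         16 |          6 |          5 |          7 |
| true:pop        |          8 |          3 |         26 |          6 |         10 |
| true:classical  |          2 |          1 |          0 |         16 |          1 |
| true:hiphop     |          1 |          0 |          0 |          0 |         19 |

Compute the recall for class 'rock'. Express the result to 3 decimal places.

0.667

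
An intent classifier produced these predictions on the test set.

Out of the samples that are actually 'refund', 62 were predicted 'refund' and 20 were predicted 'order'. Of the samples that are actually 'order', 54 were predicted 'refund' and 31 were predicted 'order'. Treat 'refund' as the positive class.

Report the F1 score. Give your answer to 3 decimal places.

0.626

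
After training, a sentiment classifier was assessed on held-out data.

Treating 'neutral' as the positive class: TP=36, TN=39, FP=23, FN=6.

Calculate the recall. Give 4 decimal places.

0.8571

Recall = TP/(TP+FN) = 36/(36+6) = 36/42 = 0.8571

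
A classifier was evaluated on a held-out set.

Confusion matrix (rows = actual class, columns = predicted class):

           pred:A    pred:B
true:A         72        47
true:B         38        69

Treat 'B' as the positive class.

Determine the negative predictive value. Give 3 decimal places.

NPV = TN/(TN+FN) = 72/(72+38) = 0.655

0.655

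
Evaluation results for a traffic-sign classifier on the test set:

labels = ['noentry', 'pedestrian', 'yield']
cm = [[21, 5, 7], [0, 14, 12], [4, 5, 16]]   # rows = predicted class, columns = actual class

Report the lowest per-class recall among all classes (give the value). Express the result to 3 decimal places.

Per-class recall (TP/(TP+FN)):
  noentry: TP=21, FN=0+4=4 → 21/25 = 0.8400
  pedestrian: TP=14, FN=5+5=10 → 14/24 = 0.5833
  yield: TP=16, FN=7+12=19 → 16/35 = 0.4571
Lowest is class 'yield' with recall = 0.457.

0.457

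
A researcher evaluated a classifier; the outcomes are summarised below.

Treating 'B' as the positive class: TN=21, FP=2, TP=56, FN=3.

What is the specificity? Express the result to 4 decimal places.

0.9130

Specificity = TN/(TN+FP) = 21/(21+2) = 0.9130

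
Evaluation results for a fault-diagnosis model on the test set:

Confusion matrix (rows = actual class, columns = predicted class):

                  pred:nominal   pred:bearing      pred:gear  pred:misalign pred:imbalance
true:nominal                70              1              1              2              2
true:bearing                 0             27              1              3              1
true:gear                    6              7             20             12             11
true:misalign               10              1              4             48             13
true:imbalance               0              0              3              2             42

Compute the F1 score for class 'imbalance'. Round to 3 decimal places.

0.724

F1 score = 2·TP/(2·TP+FP+FN).
imbalance: TP=42, FP=2+1+11+13=27, FN=0+0+3+2=5 → 84/116 = 0.7241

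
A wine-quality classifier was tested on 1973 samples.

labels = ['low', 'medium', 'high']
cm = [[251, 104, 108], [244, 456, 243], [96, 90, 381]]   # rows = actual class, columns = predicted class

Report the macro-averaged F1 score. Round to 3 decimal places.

Per-class F1 score (2·TP/(2·TP+FP+FN)):
  low: TP=251, FP=244+96=340, FN=104+108=212 → 502/1054 = 0.4763
  medium: TP=456, FP=104+90=194, FN=244+243=487 → 912/1593 = 0.5725
  high: TP=381, FP=108+243=351, FN=96+90=186 → 762/1299 = 0.5866
Macro-F1 score = mean = (0.4763 + 0.5725 + 0.5866) / 3 = 0.545

0.545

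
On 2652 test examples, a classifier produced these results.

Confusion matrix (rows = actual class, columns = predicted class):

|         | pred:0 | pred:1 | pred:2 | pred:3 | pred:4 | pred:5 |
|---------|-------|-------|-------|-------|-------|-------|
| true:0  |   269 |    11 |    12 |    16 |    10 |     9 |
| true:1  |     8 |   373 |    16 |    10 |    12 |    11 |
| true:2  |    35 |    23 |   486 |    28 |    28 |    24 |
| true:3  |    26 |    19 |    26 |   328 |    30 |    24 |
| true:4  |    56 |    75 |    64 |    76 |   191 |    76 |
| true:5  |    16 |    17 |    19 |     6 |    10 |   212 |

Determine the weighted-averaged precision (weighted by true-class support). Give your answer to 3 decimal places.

Per-class precision (TP/(TP+FP)):
  0: TP=269, FP=8+35+26+56+16=141 → 269/410 = 0.6561
  1: TP=373, FP=11+23+19+75+17=145 → 373/518 = 0.7201
  2: TP=486, FP=12+16+26+64+19=137 → 486/623 = 0.7801
  3: TP=328, FP=16+10+28+76+6=136 → 328/464 = 0.7069
  4: TP=191, FP=10+12+28+30+10=90 → 191/281 = 0.6797
  5: TP=212, FP=9+11+24+24+76=144 → 212/356 = 0.5955
Weighted-precision = Σ (supportᵢ/N)·precisionᵢ with N=2652: (327/2652)·0.6561 + (430/2652)·0.7201 + (624/2652)·0.7801 + (453/2652)·0.7069 + (538/2652)·0.6797 + (280/2652)·0.5955 = 0.703

0.703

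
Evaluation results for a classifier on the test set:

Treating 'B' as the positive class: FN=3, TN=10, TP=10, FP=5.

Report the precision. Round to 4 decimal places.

Precision = TP/(TP+FP) = 10/(10+5) = 10/15 = 0.6667

0.6667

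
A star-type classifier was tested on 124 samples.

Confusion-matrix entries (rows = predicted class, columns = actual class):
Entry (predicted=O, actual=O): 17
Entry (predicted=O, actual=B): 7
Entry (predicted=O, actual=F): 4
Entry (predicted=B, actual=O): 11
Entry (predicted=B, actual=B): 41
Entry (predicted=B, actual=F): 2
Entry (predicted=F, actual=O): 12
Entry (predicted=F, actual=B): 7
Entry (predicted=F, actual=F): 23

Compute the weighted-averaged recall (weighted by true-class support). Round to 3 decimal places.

0.653

Per-class recall (TP/(TP+FN)):
  O: TP=17, FN=11+12=23 → 17/40 = 0.4250
  B: TP=41, FN=7+7=14 → 41/55 = 0.7455
  F: TP=23, FN=4+2=6 → 23/29 = 0.7931
Weighted-recall = Σ (supportᵢ/N)·recallᵢ with N=124: (40/124)·0.4250 + (55/124)·0.7455 + (29/124)·0.7931 = 0.653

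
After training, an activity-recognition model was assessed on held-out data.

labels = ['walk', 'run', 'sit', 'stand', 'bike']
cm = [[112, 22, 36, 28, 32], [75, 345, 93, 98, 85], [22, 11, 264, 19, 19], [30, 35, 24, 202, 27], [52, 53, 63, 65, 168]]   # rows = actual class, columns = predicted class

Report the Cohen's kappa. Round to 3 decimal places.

0.433

Observed agreement pₒ = trace/N = 1091/1980 = 0.5510
Expected agreement pₑ = Σ (rowᵢ·colᵢ)/N² = (230·291 + 696·466 + 335·480 + 318·412 + 401·331)/1980² = 0.2081
κ = (pₒ − pₑ)/(1 − pₑ) = (0.5510 − 0.2081)/(1 − 0.2081) = 0.433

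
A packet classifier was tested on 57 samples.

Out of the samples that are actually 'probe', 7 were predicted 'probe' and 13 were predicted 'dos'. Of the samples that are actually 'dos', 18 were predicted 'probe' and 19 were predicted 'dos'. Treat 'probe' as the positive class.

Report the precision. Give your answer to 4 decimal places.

0.2800

Precision = TP/(TP+FP) = 7/(7+18) = 7/25 = 0.2800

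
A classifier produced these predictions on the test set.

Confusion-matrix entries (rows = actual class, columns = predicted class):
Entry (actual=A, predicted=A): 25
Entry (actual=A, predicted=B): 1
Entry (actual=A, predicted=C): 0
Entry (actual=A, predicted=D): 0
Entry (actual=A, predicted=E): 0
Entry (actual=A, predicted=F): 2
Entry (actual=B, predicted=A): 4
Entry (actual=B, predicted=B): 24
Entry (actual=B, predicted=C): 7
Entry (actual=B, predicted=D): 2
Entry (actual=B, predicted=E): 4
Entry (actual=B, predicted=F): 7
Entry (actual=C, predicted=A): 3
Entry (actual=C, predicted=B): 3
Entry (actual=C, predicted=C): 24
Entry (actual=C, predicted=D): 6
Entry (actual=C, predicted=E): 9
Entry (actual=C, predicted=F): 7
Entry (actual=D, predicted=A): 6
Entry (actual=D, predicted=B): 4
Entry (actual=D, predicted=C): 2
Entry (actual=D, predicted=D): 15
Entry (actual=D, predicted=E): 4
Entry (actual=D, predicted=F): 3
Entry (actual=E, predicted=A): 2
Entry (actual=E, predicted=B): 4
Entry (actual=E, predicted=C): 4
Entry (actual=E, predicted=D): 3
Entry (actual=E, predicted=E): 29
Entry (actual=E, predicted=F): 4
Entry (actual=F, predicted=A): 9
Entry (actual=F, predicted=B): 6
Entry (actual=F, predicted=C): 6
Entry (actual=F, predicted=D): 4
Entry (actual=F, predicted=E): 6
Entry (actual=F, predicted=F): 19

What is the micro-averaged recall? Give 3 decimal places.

0.527

Micro-averaging pools counts across classes: ΣTP=136, ΣFP=122, ΣFN=122.
Micro-recall = TP/(TP+FN) on pooled counts = 0.527 (equals overall accuracy in single-label multiclass).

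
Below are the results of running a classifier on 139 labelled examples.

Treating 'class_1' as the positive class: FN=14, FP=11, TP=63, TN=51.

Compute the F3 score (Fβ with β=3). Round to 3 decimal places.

0.821

Fβ = (1+β²)·TP / ((1+β²)·TP + β²·FN + FP), with β²=9
= 10·63 / (10·63 + 9·14 + 11) = 0.821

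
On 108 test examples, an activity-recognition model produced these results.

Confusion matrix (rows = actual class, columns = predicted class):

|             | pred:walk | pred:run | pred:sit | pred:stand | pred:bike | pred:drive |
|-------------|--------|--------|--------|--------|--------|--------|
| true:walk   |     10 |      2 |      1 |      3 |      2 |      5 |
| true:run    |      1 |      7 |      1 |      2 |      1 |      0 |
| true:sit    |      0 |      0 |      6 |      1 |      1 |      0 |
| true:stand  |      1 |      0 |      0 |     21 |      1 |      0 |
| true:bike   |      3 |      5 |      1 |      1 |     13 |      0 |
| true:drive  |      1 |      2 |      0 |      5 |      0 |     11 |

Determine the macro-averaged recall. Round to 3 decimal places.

0.638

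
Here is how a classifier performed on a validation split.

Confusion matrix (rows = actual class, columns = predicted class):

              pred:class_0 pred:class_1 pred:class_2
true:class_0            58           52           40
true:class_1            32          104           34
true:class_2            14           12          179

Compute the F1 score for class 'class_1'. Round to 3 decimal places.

Treat 'class_1' as positive and all other classes as negative.
F1 score = 2·TP/(2·TP+FP+FN).
class_1: TP=104, FP=52+12=64, FN=32+34=66 → 208/338 = 0.6154

0.615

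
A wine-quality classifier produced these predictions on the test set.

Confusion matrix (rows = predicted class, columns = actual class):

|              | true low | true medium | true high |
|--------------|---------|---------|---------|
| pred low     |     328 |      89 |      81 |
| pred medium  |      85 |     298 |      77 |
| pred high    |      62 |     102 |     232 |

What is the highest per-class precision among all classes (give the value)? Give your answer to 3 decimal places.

Per-class precision (TP/(TP+FP)):
  low: TP=328, FP=89+81=170 → 328/498 = 0.6586
  medium: TP=298, FP=85+77=162 → 298/460 = 0.6478
  high: TP=232, FP=62+102=164 → 232/396 = 0.5859
Highest is class 'low' with precision = 0.659.

0.659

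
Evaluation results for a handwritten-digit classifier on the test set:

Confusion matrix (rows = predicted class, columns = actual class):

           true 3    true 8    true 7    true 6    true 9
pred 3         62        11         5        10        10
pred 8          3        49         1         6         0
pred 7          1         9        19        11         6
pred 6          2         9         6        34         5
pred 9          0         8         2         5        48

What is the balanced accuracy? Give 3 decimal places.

0.654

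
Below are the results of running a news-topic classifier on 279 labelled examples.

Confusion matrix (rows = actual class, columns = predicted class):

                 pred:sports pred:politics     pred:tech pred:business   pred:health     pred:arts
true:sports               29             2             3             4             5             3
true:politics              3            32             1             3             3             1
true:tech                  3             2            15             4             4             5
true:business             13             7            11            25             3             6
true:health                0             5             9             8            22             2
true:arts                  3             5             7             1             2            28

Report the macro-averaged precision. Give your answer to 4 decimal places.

0.5401

Per-class precision (TP/(TP+FP)):
  sports: TP=29, FP=3+3+13+0+3=22 → 29/51 = 0.56863
  politics: TP=32, FP=2+2+7+5+5=21 → 32/53 = 0.60377
  tech: TP=15, FP=3+1+11+9+7=31 → 15/46 = 0.32609
  business: TP=25, FP=4+3+4+8+1=20 → 25/45 = 0.55556
  health: TP=22, FP=5+3+4+3+2=17 → 22/39 = 0.56410
  arts: TP=28, FP=3+1+5+6+2=17 → 28/45 = 0.62222
Macro-precision = mean = (0.56863 + 0.60377 + 0.32609 + 0.55556 + 0.56410 + 0.62222) / 6 = 0.5401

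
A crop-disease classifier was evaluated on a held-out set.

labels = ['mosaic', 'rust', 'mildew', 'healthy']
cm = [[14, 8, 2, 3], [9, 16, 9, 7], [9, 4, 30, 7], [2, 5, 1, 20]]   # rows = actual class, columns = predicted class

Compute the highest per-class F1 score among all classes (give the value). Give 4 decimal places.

Per-class F1 score (2·TP/(2·TP+FP+FN)):
  mosaic: TP=14, FP=9+9+2=20, FN=8+2+3=13 → 28/61 = 0.45902
  rust: TP=16, FP=8+4+5=17, FN=9+9+7=25 → 32/74 = 0.43243
  mildew: TP=30, FP=2+9+1=12, FN=9+4+7=20 → 60/92 = 0.65217
  healthy: TP=20, FP=3+7+7=17, FN=2+5+1=8 → 40/65 = 0.61538
Highest is class 'mildew' with F1 score = 0.6522.

0.6522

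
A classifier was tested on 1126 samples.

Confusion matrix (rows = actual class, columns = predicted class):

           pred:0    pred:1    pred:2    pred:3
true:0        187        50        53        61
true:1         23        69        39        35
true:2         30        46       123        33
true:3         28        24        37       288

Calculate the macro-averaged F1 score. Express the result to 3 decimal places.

0.557

Per-class F1 score (2·TP/(2·TP+FP+FN)):
  0: TP=187, FP=23+30+28=81, FN=50+53+61=164 → 374/619 = 0.6042
  1: TP=69, FP=50+46+24=120, FN=23+39+35=97 → 138/355 = 0.3887
  2: TP=123, FP=53+39+37=129, FN=30+46+33=109 → 246/484 = 0.5083
  3: TP=288, FP=61+35+33=129, FN=28+24+37=89 → 576/794 = 0.7254
Macro-F1 score = mean = (0.6042 + 0.3887 + 0.5083 + 0.7254) / 4 = 0.557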